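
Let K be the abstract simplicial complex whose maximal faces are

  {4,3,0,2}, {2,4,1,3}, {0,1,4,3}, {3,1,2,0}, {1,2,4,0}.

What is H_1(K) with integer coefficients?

H_1 = 0.

Fix the vertex order 0 < 1 < 2 < 3 < 4 and write every simplex with vertices in increasing order. Then dim K = 3 and the simplices of K are:

  0-simplices (5): [0], [1], [2], [3], [4]
  1-simplices (10): [0,1], [0,2], [0,3], [0,4], [1,2], [1,3], [1,4], [2,3], [2,4], [3,4]
  2-simplices (10): [0,1,2], [0,1,3], [0,1,4], [0,2,3], [0,2,4], [0,3,4], [1,2,3], [1,2,4], [1,3,4], [2,3,4]
  3-simplices (5): [0,1,2,3], [0,1,2,4], [0,1,3,4], [0,2,3,4], [1,2,3,4]

giving chain groups C_0 ≅ Z^5, C_1 ≅ Z^10, C_2 ≅ Z^10, C_3 ≅ Z^5.

Boundary ∂_1: C_1 → C_0 sends each edge [p,q] (with p < q) to q − p.
As a 5×10 matrix over Z this has rank 4, with invariant factors (1,1,1,1).

Boundary ∂_2: C_2 → C_1 sends each 2-simplex [p,q,r] to [q,r] − [p,r] + [p,q]. For instance
  ∂[0,3,4] = [3,4] − [0,4] + [0,3],
  ∂[2,3,4] = [3,4] − [2,4] + [2,3].
This gives a 10×10 integer matrix of rank 6; reducing to Smith normal form yields diagonal entries (1,1,1,1,1,1).

Boundary ∂_3: C_3 → C_2 sends each 3-simplex σ to the alternating sum Σ_i (−1)^i (σ with its i-th vertex removed). For instance
  ∂[1,2,3,4] = [2,3,4] − [1,3,4] + [1,2,4] − [1,2,3],
  ∂[0,1,2,3] = [1,2,3] − [0,2,3] + [0,1,3] − [0,1,2].
The 10×5 boundary matrix has rank 4 and Smith normal form diag(1,1,1,1).

Reading off H_k = ker ∂_k / im ∂_{k+1}:

  H_1: rank ker ∂_1 − rank ∂_2 = (10 − 4) − 6 = 0, and the invariant factors of ∂_2 are all 1, so H_1 = 0.

(K is a triangulation of the 3-sphere S^3.)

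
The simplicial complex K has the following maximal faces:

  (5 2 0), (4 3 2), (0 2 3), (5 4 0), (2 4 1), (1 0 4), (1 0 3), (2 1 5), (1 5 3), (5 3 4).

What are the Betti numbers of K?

Order the vertices as 0 < 1 < 2 < 3 < 4 < 5. Listing each simplex with vertices in this order, K has dimension 2 with simplices:

  0-simplices (6): [0], [1], [2], [3], [4], [5]
  1-simplices (15): [0,1], [0,2], [0,3], [0,4], [0,5], [1,2], [1,3], [1,4], [1,5], [2,3], [2,4], [2,5], [3,4], [3,5], [4,5]
  2-simplices (10): [0,1,3], [0,1,4], [0,2,3], [0,2,5], [0,4,5], [1,2,4], [1,2,5], [1,3,5], [2,3,4], [3,4,5]

giving chain groups C_0 ≅ Z^6, C_1 ≅ Z^15, C_2 ≅ Z^10.

Boundary ∂_1: C_1 → C_0 sends each edge [p,q] (with p < q) to q − p. For instance
  ∂[2,3] = [3] − [2].
The 6×15 boundary matrix has rank 5 and Smith normal form diag(1,1,1,1,1).

Boundary ∂_2: C_2 → C_1 acts by ∂[p,q,r] = [q,r] − [p,r] + [p,q]. For instance
  ∂[3,4,5] = [4,5] − [3,5] + [3,4],
  ∂[2,3,4] = [3,4] − [2,4] + [2,3].
The resulting 15×10 matrix has rank 10, and its Smith normal form has invariant factors (1,1,1,1,1,1,1,1,1,2).

From H_k ≅ ker(∂_k) / im(∂_{k+1}) we obtain:

  H_0: rank C_0 − rank ∂_1 = 6 − 5 = 1, and the invariant factors of ∂_1 are all 1, so H_0 ≅ Z.
  H_1: rank ker ∂_1 − rank ∂_2 = (15 − 5) − 10 = 0, and ∂_2 has invariant factor 2 > 1, so H_1 ≅ Z/2Z.
  H_2: rank ker ∂_2 − rank ∂_3 = (10 − 10) − 0 = 0, and there is no ∂_3, so H_2 ≅ 0.

Hence the Betti numbers are b_0 = 1, b_1 = 0, b_2 = 0.

b_0 = 1, b_1 = 0, b_2 = 0.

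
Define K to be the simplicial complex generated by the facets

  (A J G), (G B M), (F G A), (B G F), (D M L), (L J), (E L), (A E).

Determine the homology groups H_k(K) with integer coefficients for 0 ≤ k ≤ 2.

Order the vertices as A < B < D < E < F < G < J < L < M. Listing each simplex with vertices in this order, K has dimension 2 with simplices:

  0-simplices (9): A, B, D, E, F, G, J, L, M
  1-simplices (15): AE, AF, AG, AJ, BF, BG, BM, DL, DM, EL, FG, GJ, GM, JL, LM
  2-simplices (5): AFG, AGJ, BFG, BGM, DLM

Hence C_0 ≅ Z^9, C_1 ≅ Z^15, C_2 ≅ Z^5.

Boundary ∂_1: C_1 → C_0 is given by ∂[p,q] = [q] − [p].
As a 9×15 matrix over Z this has rank 8, with invariant factors (1,1,1,1,1,1,1,1).

The boundary map ∂_2: C_2 → C_1 maps a triangle to the signed sum of its edges. For instance
  ∂DLM = LM − DM + DL,
  ∂AGJ = GJ − AJ + AG.
The resulting 15×5 matrix has rank 5, and its Smith normal form has invariant factors (1,1,1,1,1).

Reading off H_k = ker ∂_k / im ∂_{k+1}:

  H_0: rank C_0 − rank ∂_1 = 9 − 8 = 1, and the invariant factors of ∂_1 are all 1, so H_0 ≅ Z.
  H_1: rank ker ∂_1 − rank ∂_2 = (15 − 8) − 5 = 2, and the invariant factors of ∂_2 are all 1, so H_1 ≅ Z^2.
  H_2: rank ker ∂_2 − rank ∂_3 = (5 − 5) − 0 = 0, and there is no ∂_3, so H_2 ≅ 0.

H_0 = Z,  H_1 = Z^2,  H_2 = 0.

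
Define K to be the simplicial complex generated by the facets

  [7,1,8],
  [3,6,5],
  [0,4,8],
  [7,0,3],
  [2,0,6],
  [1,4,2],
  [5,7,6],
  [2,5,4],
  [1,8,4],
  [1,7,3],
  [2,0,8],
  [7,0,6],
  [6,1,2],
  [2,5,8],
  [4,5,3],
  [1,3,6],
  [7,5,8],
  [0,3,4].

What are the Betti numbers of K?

b_0 = 1, b_1 = 1, b_2 = 0.

Order the vertices as 0 < 1 < 2 < 3 < 4 < 5 < 6 < 7 < 8. Listing each simplex with vertices in this order, K has dimension 2 with simplices:

  0-simplices (9): [0], [1], [2], [3], [4], [5], [6], [7], [8]
  1-simplices (27): (27 of them)
  2-simplices (18): [0,2,6], [0,2,8], [0,3,4], [0,3,7], [0,4,8], [0,6,7], [1,2,4], [1,2,6], [1,3,6], [1,3,7], [1,4,8], [1,7,8], [2,4,5], [2,5,8], [3,4,5], [3,5,6], [5,6,7], [5,7,8]

Hence C_0 ≅ Z^9, C_1 ≅ Z^27, C_2 ≅ Z^18.

Boundary ∂_1: C_1 → C_0 is given by ∂[p,q] = [q] − [p]. For instance
  ∂[6,7] = [7] − [6].
The 9×27 boundary matrix has rank 8 and Smith normal form diag(1,1,1,1,1,1,1,1).

The boundary map ∂_2: C_2 → C_1 sends each 2-simplex [p,q,r] to [q,r] − [p,r] + [p,q]. For instance
  ∂[5,7,8] = [7,8] − [5,8] + [5,7],
  ∂[0,2,6] = [2,6] − [0,6] + [0,2].
The resulting 27×18 matrix has rank 18, and its Smith normal form has invariant factors (1,1,1,1,1,1,1,1,1,1,1,1,1,1,1,1,1,2).

Now H_k = ker ∂_k / im ∂_{k+1}, so:

  H_0: rank C_0 − rank ∂_1 = 9 − 8 = 1, and the invariant factors of ∂_1 are all 1, so H_0 ≅ Z.
  H_1: rank ker ∂_1 − rank ∂_2 = (27 − 8) − 18 = 1, and ∂_2 has invariant factor 2 > 1, so H_1 ≅ Z ⊕ Z/2Z.
  H_2: rank ker ∂_2 − rank ∂_3 = (18 − 18) − 0 = 0, and there is no ∂_3, so H_2 ≅ 0.

As a check, the Euler characteristic is 9 − 27 + 18 = 0, which agrees with 1 − 1 + 0 = 0.

Hence the Betti numbers are b_0 = 1, b_1 = 1, b_2 = 0.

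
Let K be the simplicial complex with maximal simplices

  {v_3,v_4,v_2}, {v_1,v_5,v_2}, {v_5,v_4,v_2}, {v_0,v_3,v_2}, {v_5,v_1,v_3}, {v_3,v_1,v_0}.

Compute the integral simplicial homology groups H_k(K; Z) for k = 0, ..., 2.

Take the total order v_0 < v_1 < v_2 < v_3 < v_4 < v_5 on the vertex set. Then K (dimension 2) consists of the simplices:

  0-simplices (6): [v_0], [v_1], [v_2], [v_3], [v_4], [v_5]
  1-simplices (12): [v_0,v_1], [v_0,v_2], [v_0,v_3], [v_1,v_2], [v_1,v_3], [v_1,v_5], [v_2,v_3], [v_2,v_4], [v_2,v_5], [v_3,v_4], [v_3,v_5], [v_4,v_5]
  2-simplices (6): [v_0,v_1,v_3], [v_0,v_2,v_3], [v_1,v_2,v_5], [v_1,v_3,v_5], [v_2,v_3,v_4], [v_2,v_4,v_5]

so the chain groups are C_0 ≅ Z^6, C_1 ≅ Z^12, C_2 ≅ Z^6.

∂_1: C_1 → C_0 is given by ∂[p,q] = [q] − [p]. For instance
  ∂[v_1,v_2] = [v_2] − [v_1].
The 6×12 boundary matrix has rank 5 and Smith normal form diag(1,1,1,1,1).

Boundary ∂_2: C_2 → C_1 maps a triangle to the signed sum of its edges. For instance
  ∂[v_0,v_2,v_3] = [v_2,v_3] − [v_0,v_3] + [v_0,v_2],
  ∂[v_0,v_1,v_3] = [v_1,v_3] − [v_0,v_3] + [v_0,v_1].
As a 12×6 matrix over Z this has rank 6, with invariant factors (1,1,1,1,1,1).

From H_k ≅ ker(∂_k) / im(∂_{k+1}) we obtain:

  H_0: rank C_0 − rank ∂_1 = 6 − 5 = 1, and the invariant factors of ∂_1 are all 1, so H_0 ≅ Z.
  H_1: rank ker ∂_1 − rank ∂_2 = (12 − 5) − 6 = 1, and the invariant factors of ∂_2 are all 1, so H_1 ≅ Z.
  H_2: rank ker ∂_2 − rank ∂_3 = (6 − 6) − 0 = 0, and there is no ∂_3, so H_2 ≅ 0.

H_0 = Z,  H_1 = Z,  H_2 = 0.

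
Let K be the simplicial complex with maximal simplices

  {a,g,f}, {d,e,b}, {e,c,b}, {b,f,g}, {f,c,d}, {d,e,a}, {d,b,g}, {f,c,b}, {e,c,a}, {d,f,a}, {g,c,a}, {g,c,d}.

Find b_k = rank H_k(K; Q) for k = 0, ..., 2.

Fix the vertex order a < b < c < d < e < f < g and write every simplex with vertices in increasing order. Then dim K = 2 and the simplices of K are:

  0-simplices (7): a, b, c, d, e, f, g
  1-simplices (18): ac, ad, ae, af, ag, bc, bd, be, bf, bg, cd, ce, cf, cg, de, df, dg, fg
  2-simplices (12): ace, acg, ade, adf, afg, bce, bcf, bde, bdg, bfg, cdf, cdg

giving chain groups C_0 ≅ Z^7, C_1 ≅ Z^18, C_2 ≅ Z^12.

∂_1: C_1 → C_0 maps an edge to its endpoints' difference, ∂[p,q] = q − p.
This gives a 7×18 integer matrix of rank 6; reducing to Smith normal form yields diagonal entries (1,1,1,1,1,1).

Boundary ∂_2: C_2 → C_1 acts by ∂[p,q,r] = [q,r] − [p,r] + [p,q]. For instance
  ∂cdg = dg − cg + cd,
  ∂acg = cg − ag + ac.
The 18×12 boundary matrix has rank 12 and Smith normal form diag(1,1,1,1,1,1,1,1,1,1,1,2).

From H_k ≅ ker(∂_k) / im(∂_{k+1}) we obtain:

  H_0: rank C_0 − rank ∂_1 = 7 − 6 = 1, and the invariant factors of ∂_1 are all 1, so H_0 = Z.
  H_1: rank ker ∂_1 − rank ∂_2 = (18 − 6) − 12 = 0, and ∂_2 has invariant factor 2 > 1, so H_1 = Z/2.
  H_2: rank ker ∂_2 − rank ∂_3 = (12 − 12) − 0 = 0, and there is no ∂_3, so H_2 = 0.

Hence the Betti numbers are b_0 = 1, b_1 = 0, b_2 = 0.

b_0 = 1, b_1 = 0, b_2 = 0.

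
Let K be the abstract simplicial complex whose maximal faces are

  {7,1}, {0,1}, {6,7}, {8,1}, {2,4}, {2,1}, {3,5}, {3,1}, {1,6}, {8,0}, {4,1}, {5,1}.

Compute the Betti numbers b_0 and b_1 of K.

K has 9 vertices, 12 edges.
rank ∂_0 = 0, rank ∂_1 = 8 ⇒ b_0 = 9 − 0 − 8 = 1; all invariant factors of ∂_1 are 1 so no torsion. So H_0 = Z.
rank ∂_1 = 8, rank ∂_2 = 0 ⇒ b_1 = 12 − 8 − 0 = 4. So H_1 = Z^4.

b_0 = 1, b_1 = 4.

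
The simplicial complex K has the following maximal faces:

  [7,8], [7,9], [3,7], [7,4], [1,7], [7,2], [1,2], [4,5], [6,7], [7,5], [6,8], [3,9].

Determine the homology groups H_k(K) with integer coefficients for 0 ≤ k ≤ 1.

H_0 = Z,  H_1 = Z^4.

We work with the vertex ordering 1 < 2 < 3 < 4 < 5 < 6 < 7 < 8 < 9. The simplices of K, each written with vertices in increasing order, are:

  0-simplices (9): [1], [2], [3], [4], [5], [6], [7], [8], [9]
  1-simplices (12): [1,2], [1,7], [2,7], [3,7], [3,9], [4,5], [4,7], [5,7], [6,7], [6,8], [7,8], [7,9]

so the chain groups are C_0 ≅ Z^9, C_1 ≅ Z^12.

Boundary ∂_1: C_1 → C_0 maps an edge to its endpoints' difference, ∂[p,q] = q − p. For instance
  ∂[5,7] = [7] − [5].
This gives a 9×12 integer matrix of rank 8; reducing to Smith normal form yields diagonal entries (1,1,1,1,1,1,1,1).

Reading off H_k = ker ∂_k / im ∂_{k+1}:

  H_0: rank C_0 − rank ∂_1 = 9 − 8 = 1, and the invariant factors of ∂_1 are all 1, so H_0 ≅ Z.
  H_1: rank ker ∂_1 − rank ∂_2 = (12 − 8) − 0 = 4, and there is no ∂_2, so H_1 ≅ Z^4.

(K is a triangulation of a wedge of 4 circles.)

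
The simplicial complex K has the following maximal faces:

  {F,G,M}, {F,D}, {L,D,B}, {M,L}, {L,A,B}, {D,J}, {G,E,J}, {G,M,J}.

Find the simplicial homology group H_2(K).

K has 9 vertices, 15 edges, 5 triangles.
rank ∂_2 = 5, rank ∂_3 = 0 ⇒ b_2 = 5 − 5 − 0 = 0. So H_2 = 0.

H_2 = 0.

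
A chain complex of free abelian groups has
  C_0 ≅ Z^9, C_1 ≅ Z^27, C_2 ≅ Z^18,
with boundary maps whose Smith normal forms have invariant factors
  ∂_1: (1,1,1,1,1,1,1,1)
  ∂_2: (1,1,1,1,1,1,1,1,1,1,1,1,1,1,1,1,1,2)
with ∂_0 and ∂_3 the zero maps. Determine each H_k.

H_0 ≅ Z,  H_1 ≅ Z × Z/2,  H_2 = 0.

H_0: b_0 = 9 − 0 − 8 = 1; torsion from ∂_1 factors > 1: none. So H_0 ≅ Z.
H_1: b_1 = 27 − 8 − 18 = 1; torsion from ∂_2 factors > 1: [2]. So H_1 ≅ Z × Z/2.
H_2: b_2 = 18 − 18 − 0 = 0; torsion from ∂_3 factors > 1: none. So H_2 ≅ 0.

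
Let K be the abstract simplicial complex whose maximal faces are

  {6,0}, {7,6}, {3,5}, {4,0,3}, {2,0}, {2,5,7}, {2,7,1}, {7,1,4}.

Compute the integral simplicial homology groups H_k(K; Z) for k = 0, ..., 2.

Take the total order 0 < 1 < 2 < 3 < 4 < 5 < 6 < 7 on the vertex set. Then K (dimension 2) consists of the simplices:

  0-simplices (8): [0], [1], [2], [3], [4], [5], [6], [7]
  1-simplices (14): [0,2], [0,3], [0,4], [0,6], [1,2], [1,4], [1,7], [2,5], [2,7], [3,4], [3,5], [4,7], [5,7], [6,7]
  2-simplices (4): [0,3,4], [1,2,7], [1,4,7], [2,5,7]

Hence C_0 ≅ Z^8, C_1 ≅ Z^14, C_2 ≅ Z^4.

Boundary ∂_1: C_1 → C_0 sends each edge [p,q] (with p < q) to q − p. For instance
  ∂[3,5] = [5] − [3].
The 8×14 boundary matrix has rank 7 and Smith normal form diag(1,1,1,1,1,1,1).

The boundary map ∂_2: C_2 → C_1 sends each 2-simplex [p,q,r] to [q,r] − [p,r] + [p,q]. For instance
  ∂[0,3,4] = [3,4] − [0,4] + [0,3],
  ∂[2,5,7] = [5,7] − [2,7] + [2,5].
This gives a 14×4 integer matrix of rank 4; reducing to Smith normal form yields diagonal entries (1,1,1,1).

Computing H_k = (kernel of ∂_k) / (image of ∂_{k+1}):

  H_0: rank C_0 − rank ∂_1 = 8 − 7 = 1, and the invariant factors of ∂_1 are all 1, so H_0 ≅ Z.
  H_1: rank ker ∂_1 − rank ∂_2 = (14 − 7) − 4 = 3, and the invariant factors of ∂_2 are all 1, so H_1 ≅ Z^3.
  H_2: rank ker ∂_2 − rank ∂_3 = (4 − 4) − 0 = 0, and there is no ∂_3, so H_2 ≅ 0.

H_0 = Z,  H_1 = Z^3,  H_2 = 0.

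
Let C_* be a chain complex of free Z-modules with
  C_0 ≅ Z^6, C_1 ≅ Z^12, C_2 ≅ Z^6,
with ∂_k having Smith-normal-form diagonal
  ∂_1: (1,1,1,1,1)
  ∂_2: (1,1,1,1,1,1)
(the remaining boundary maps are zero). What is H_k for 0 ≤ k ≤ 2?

H_0 = Z,  H_1 = Z,  H_2 = 0.

H_0: b_0 = 6 − 0 − 5 = 1; torsion from ∂_1 factors > 1: none. So H_0 = Z.
H_1: b_1 = 12 − 5 − 6 = 1; torsion from ∂_2 factors > 1: none. So H_1 = Z.
H_2: b_2 = 6 − 6 − 0 = 0; torsion from ∂_3 factors > 1: none. So H_2 = 0.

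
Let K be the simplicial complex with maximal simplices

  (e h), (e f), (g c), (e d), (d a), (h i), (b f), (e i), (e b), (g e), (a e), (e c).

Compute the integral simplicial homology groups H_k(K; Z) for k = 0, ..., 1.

K has 9 vertices, 12 edges.
rank ∂_0 = 0, rank ∂_1 = 8 ⇒ b_0 = 9 − 0 − 8 = 1; all invariant factors of ∂_1 are 1 so no torsion. So H_0 ≅ Z.
rank ∂_1 = 8, rank ∂_2 = 0 ⇒ b_1 = 12 − 8 − 0 = 4. So H_1 ≅ Z^4.

H_0 = Z,  H_1 = Z^4.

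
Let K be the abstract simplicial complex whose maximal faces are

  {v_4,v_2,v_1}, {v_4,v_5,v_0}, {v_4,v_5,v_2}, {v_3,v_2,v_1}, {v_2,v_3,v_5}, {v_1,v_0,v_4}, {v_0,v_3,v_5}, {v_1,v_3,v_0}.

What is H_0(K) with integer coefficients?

Take the total order v_0 < v_1 < v_2 < v_3 < v_4 < v_5 on the vertex set. Then K (dimension 2) consists of the simplices:

  0-simplices (6): [v_0], [v_1], [v_2], [v_3], [v_4], [v_5]
  1-simplices (12): [v_0,v_1], [v_0,v_3], [v_0,v_4], [v_0,v_5], [v_1,v_2], [v_1,v_3], [v_1,v_4], [v_2,v_3], [v_2,v_4], [v_2,v_5], [v_3,v_5], [v_4,v_5]
  2-simplices (8): [v_0,v_1,v_3], [v_0,v_1,v_4], [v_0,v_3,v_5], [v_0,v_4,v_5], [v_1,v_2,v_3], [v_1,v_2,v_4], [v_2,v_3,v_5], [v_2,v_4,v_5]

so the chain groups are C_0 ≅ Z^6, C_1 ≅ Z^12, C_2 ≅ Z^8.

∂_1: C_1 → C_0 maps an edge to its endpoints' difference, ∂[p,q] = q − p. For instance
  ∂[v_0,v_4] = [v_4] − [v_0].
As a 6×12 matrix over Z this has rank 5, with invariant factors (1,1,1,1,1).

Boundary ∂_2: C_2 → C_1 sends each 2-simplex [p,q,r] to [q,r] − [p,r] + [p,q]. For instance
  ∂[v_2,v_4,v_5] = [v_4,v_5] − [v_2,v_5] + [v_2,v_4],
  ∂[v_1,v_2,v_4] = [v_2,v_4] − [v_1,v_4] + [v_1,v_2].
The resulting 12×8 matrix has rank 7, and its Smith normal form has invariant factors (1,1,1,1,1,1,1).

Now H_k = ker ∂_k / im ∂_{k+1}, so:

  H_0: rank C_0 − rank ∂_1 = 6 − 5 = 1, and the invariant factors of ∂_1 are all 1, so H_0 ≅ Z.

H_0 = Z.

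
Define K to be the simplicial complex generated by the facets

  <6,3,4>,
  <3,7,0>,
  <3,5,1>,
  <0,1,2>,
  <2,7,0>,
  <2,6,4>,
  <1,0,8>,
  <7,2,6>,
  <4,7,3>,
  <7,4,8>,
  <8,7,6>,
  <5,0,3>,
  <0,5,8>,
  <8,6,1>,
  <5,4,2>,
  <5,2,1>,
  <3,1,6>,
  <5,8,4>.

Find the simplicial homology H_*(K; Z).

Order the vertices as 0 < 1 < 2 < 3 < 4 < 5 < 6 < 7 < 8. Listing each simplex with vertices in this order, K has dimension 2 with simplices:

  0-simplices (9): [0], [1], [2], [3], [4], [5], [6], [7], [8]
  1-simplices (27): (27 of them)
  2-simplices (18): [0,1,2], [0,1,8], [0,2,7], [0,3,5], [0,3,7], [0,5,8], [1,2,5], [1,3,5], [1,3,6], [1,6,8], [2,4,5], [2,4,6], [2,6,7], [3,4,6], [3,4,7], [4,5,8], [4,7,8], [6,7,8]

so the chain groups are C_0 ≅ Z^9, C_1 ≅ Z^27, C_2 ≅ Z^18.

Boundary ∂_1: C_1 → C_0 is given by ∂[p,q] = [q] − [p]. For instance
  ∂[2,5] = [5] − [2].
This gives a 9×27 integer matrix of rank 8; reducing to Smith normal form yields diagonal entries (1,1,1,1,1,1,1,1).

∂_2: C_2 → C_1 maps a triangle to the signed sum of its edges. For instance
  ∂[1,3,5] = [3,5] − [1,5] + [1,3],
  ∂[1,2,5] = [2,5] − [1,5] + [1,2].
This gives a 27×18 integer matrix of rank 18; reducing to Smith normal form yields diagonal entries (1,1,1,1,1,1,1,1,1,1,1,1,1,1,1,1,1,2).

Computing H_k = (kernel of ∂_k) / (image of ∂_{k+1}):

  H_0: rank C_0 − rank ∂_1 = 9 − 8 = 1, and the invariant factors of ∂_1 are all 1, so H_0 ≅ Z.
  H_1: rank ker ∂_1 − rank ∂_2 = (27 − 8) − 18 = 1, and ∂_2 has invariant factor 2 > 1, so H_1 ≅ Z ⊕ Z/2.
  H_2: rank ker ∂_2 − rank ∂_3 = (18 − 18) − 0 = 0, and there is no ∂_3, so H_2 ≅ 0.

(K is a triangulation of the Klein bottle.)

H_0 = Z,  H_1 = Z ⊕ Z/2,  H_2 = 0.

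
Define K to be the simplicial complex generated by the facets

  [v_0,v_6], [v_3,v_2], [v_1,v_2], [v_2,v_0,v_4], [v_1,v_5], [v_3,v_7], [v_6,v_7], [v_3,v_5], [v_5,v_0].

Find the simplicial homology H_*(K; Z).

Fix the vertex order v_0 < v_1 < v_2 < v_3 < v_4 < v_5 < v_6 < v_7 and write every simplex with vertices in increasing order. Then dim K = 2 and the simplices of K are:

  0-simplices (8): [v_0], [v_1], [v_2], [v_3], [v_4], [v_5], [v_6], [v_7]
  1-simplices (11): [v_0,v_2], [v_0,v_4], [v_0,v_5], [v_0,v_6], [v_1,v_2], [v_1,v_5], [v_2,v_3], [v_2,v_4], [v_3,v_5], [v_3,v_7], [v_6,v_7]
  2-simplices (1): [v_0,v_2,v_4]

so the chain groups are C_0 ≅ Z^8, C_1 ≅ Z^11, C_2 ≅ Z^1.

∂_1: C_1 → C_0 is given by ∂[p,q] = [q] − [p]. For instance
  ∂[v_2,v_3] = [v_3] − [v_2].
The 8×11 boundary matrix has rank 7 and Smith normal form diag(1,1,1,1,1,1,1).

The boundary map ∂_2: C_2 → C_1 sends each 2-simplex [p,q,r] to [q,r] − [p,r] + [p,q]. For instance
  ∂[v_0,v_2,v_4] = [v_2,v_4] − [v_0,v_4] + [v_0,v_2].
As a 11×1 matrix over Z this has rank 1, with invariant factors (1).

Reading off H_k = ker ∂_k / im ∂_{k+1}:

  H_0: rank C_0 − rank ∂_1 = 8 − 7 = 1, and the invariant factors of ∂_1 are all 1, so H_0 ≅ Z.
  H_1: rank ker ∂_1 − rank ∂_2 = (11 − 7) − 1 = 3, and the invariant factors of ∂_2 are all 1, so H_1 ≅ Z^3.
  H_2: rank ker ∂_2 − rank ∂_3 = (1 − 1) − 0 = 0, and there is no ∂_3, so H_2 ≅ 0.

As a check, the Euler characteristic is 8 − 11 + 1 = -2, which agrees with 1 − 3 + 0 = -2.

H_0 ≅ Z,  H_1 ≅ Z^3,  H_2 = 0.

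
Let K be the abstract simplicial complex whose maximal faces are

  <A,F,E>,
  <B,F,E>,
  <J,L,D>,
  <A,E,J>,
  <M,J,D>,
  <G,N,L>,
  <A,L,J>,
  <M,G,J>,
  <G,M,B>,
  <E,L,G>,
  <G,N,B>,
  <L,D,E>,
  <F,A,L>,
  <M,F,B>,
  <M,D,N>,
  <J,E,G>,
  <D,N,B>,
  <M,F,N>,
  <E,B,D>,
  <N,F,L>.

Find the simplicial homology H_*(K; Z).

H_0 = Z,  H_1 = Z ⊕ Z/2,  H_2 = 0.

K has 10 vertices, 30 edges, 20 triangles.
rank ∂_0 = 0, rank ∂_1 = 9 ⇒ b_0 = 10 − 0 − 9 = 1; all invariant factors of ∂_1 are 1 so no torsion. So H_0 ≅ Z.
rank ∂_1 = 9, rank ∂_2 = 20 ⇒ b_1 = 30 − 9 − 20 = 1; ∂_2 has invariant factor(s) [2] giving torsion. So H_1 ≅ Z ⊕ Z/2.
rank ∂_2 = 20, rank ∂_3 = 0 ⇒ b_2 = 20 − 20 − 0 = 0. So H_2 ≅ 0.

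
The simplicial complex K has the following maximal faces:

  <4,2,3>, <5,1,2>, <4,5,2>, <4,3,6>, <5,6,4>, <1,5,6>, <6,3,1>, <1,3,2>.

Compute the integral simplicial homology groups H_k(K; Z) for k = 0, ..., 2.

H_0 ≅ Z,  H_1 = 0,  H_2 ≅ Z.

Fix the vertex order 1 < 2 < 3 < 4 < 5 < 6 and write every simplex with vertices in increasing order. Then dim K = 2 and the simplices of K are:

  0-simplices (6): [1], [2], [3], [4], [5], [6]
  1-simplices (12): [1,2], [1,3], [1,5], [1,6], [2,3], [2,4], [2,5], [3,4], [3,6], [4,5], [4,6], [5,6]
  2-simplices (8): [1,2,3], [1,2,5], [1,3,6], [1,5,6], [2,3,4], [2,4,5], [3,4,6], [4,5,6]

so the chain groups are C_0 ≅ Z^6, C_1 ≅ Z^12, C_2 ≅ Z^8.

∂_1: C_1 → C_0 maps an edge to its endpoints' difference, ∂[p,q] = q − p.
This gives a 6×12 integer matrix of rank 5; reducing to Smith normal form yields diagonal entries (1,1,1,1,1).

The boundary map ∂_2: C_2 → C_1 maps a triangle to the signed sum of its edges. For instance
  ∂[2,4,5] = [4,5] − [2,5] + [2,4],
  ∂[3,4,6] = [4,6] − [3,6] + [3,4].
This gives a 12×8 integer matrix of rank 7; reducing to Smith normal form yields diagonal entries (1,1,1,1,1,1,1).

Computing H_k = (kernel of ∂_k) / (image of ∂_{k+1}):

  H_0: rank C_0 − rank ∂_1 = 6 − 5 = 1, and the invariant factors of ∂_1 are all 1, so H_0 = Z.
  H_1: rank ker ∂_1 − rank ∂_2 = (12 − 5) − 7 = 0, and the invariant factors of ∂_2 are all 1, so H_1 = 0.
  H_2: rank ker ∂_2 − rank ∂_3 = (8 − 7) − 0 = 1, and there is no ∂_3, so H_2 = Z.

(K is a triangulation of the 2-sphere S^2.)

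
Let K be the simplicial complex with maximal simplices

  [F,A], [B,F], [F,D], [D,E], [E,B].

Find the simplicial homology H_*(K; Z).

H_0 ≅ Z,  H_1 ≅ Z.

Fix the vertex order A < B < D < E < F and write every simplex with vertices in increasing order. Then dim K = 1 and the simplices of K are:

  0-simplices (5): A, B, D, E, F
  1-simplices (5): AF, BE, BF, DE, DF

Hence C_0 ≅ Z^5, C_1 ≅ Z^5.

∂_1: C_1 → C_0 is given by ∂[p,q] = [q] − [p]. For instance
  ∂AF = F − A.
The resulting 5×5 matrix has rank 4, and its Smith normal form has invariant factors (1,1,1,1).

From H_k ≅ ker(∂_k) / im(∂_{k+1}) we obtain:

  H_0: rank C_0 − rank ∂_1 = 5 − 4 = 1, and the invariant factors of ∂_1 are all 1, so H_0 = Z.
  H_1: rank ker ∂_1 − rank ∂_2 = (5 − 4) − 0 = 1, and there is no ∂_2, so H_1 = Z.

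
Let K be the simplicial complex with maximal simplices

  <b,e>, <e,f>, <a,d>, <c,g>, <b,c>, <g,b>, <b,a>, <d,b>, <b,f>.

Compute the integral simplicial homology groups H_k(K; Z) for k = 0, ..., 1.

H_0 ≅ Z,  H_1 ≅ Z^3.

Take the total order a < b < c < d < e < f < g on the vertex set. Then K (dimension 1) consists of the simplices:

  0-simplices (7): a, b, c, d, e, f, g
  1-simplices (9): ab, ad, bc, bd, be, bf, bg, cg, ef

so the chain groups are C_0 ≅ Z^7, C_1 ≅ Z^9.

The boundary map ∂_1: C_1 → C_0 is given by ∂[p,q] = [q] − [p]. For instance
  ∂ef = f − e.
The 7×9 boundary matrix has rank 6 and Smith normal form diag(1,1,1,1,1,1).

Now H_k = ker ∂_k / im ∂_{k+1}, so:

  H_0: rank C_0 − rank ∂_1 = 7 − 6 = 1, and the invariant factors of ∂_1 are all 1, so H_0 = Z.
  H_1: rank ker ∂_1 − rank ∂_2 = (9 − 6) − 0 = 3, and there is no ∂_2, so H_1 = Z^3.

As a check, the Euler characteristic is 7 − 9 = -2, which agrees with 1 − 3 = -2.
(K is a triangulation of a wedge of 3 circles.)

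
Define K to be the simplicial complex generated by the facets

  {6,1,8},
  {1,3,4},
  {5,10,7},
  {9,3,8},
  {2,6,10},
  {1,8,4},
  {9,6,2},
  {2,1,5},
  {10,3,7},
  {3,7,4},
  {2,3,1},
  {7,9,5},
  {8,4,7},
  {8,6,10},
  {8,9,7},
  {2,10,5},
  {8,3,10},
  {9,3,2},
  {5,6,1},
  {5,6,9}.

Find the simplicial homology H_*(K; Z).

Order the vertices as 1 < 2 < 3 < 4 < 5 < 6 < 7 < 8 < 9 < 10. Listing each simplex with vertices in this order, K has dimension 2 with simplices:

  0-simplices (10): [1], [2], [3], [4], [5], [6], [7], [8], [9], [10]
  1-simplices (30): (30 of them)
  2-simplices (20): (20 of them)

Hence C_0 ≅ Z^10, C_1 ≅ Z^30, C_2 ≅ Z^20.

∂_1: C_1 → C_0 maps an edge to its endpoints' difference, ∂[p,q] = q − p.
This gives a 10×30 integer matrix of rank 9; reducing to Smith normal form yields diagonal entries (1,1,1,1,1,1,1,1,1).

Boundary ∂_2: C_2 → C_1 acts by ∂[p,q,r] = [q,r] − [p,r] + [p,q]. For instance
  ∂[1,3,4] = [3,4] − [1,4] + [1,3],
  ∂[7,8,9] = [8,9] − [7,9] + [7,8].
The resulting 30×20 matrix has rank 20, and its Smith normal form has invariant factors (1,1,1,1,1,1,1,1,1,1,1,1,1,1,1,1,1,1,1,2).

Computing H_k = (kernel of ∂_k) / (image of ∂_{k+1}):

  H_0: rank C_0 − rank ∂_1 = 10 − 9 = 1, and the invariant factors of ∂_1 are all 1, so H_0 ≅ Z.
  H_1: rank ker ∂_1 − rank ∂_2 = (30 − 9) − 20 = 1, and ∂_2 has invariant factor 2 > 1, so H_1 ≅ Z ⊕ Z/2.
  H_2: rank ker ∂_2 − rank ∂_3 = (20 − 20) − 0 = 0, and there is no ∂_3, so H_2 ≅ 0.

(K is a triangulation of the Klein bottle.)

H_0 = Z,  H_1 = Z ⊕ Z/2,  H_2 = 0.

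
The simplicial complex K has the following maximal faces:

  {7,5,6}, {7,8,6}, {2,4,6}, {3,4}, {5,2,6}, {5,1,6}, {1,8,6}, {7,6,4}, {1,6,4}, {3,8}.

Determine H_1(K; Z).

H_1 ≅ Z.

We work with the vertex ordering 1 < 2 < 3 < 4 < 5 < 6 < 7 < 8. The simplices of K, each written with vertices in increasing order, are:

  0-simplices (8): [1], [2], [3], [4], [5], [6], [7], [8]
  1-simplices (16): [1,4], [1,5], [1,6], [1,8], [2,4], [2,5], [2,6], [3,4], [3,8], [4,6], [4,7], [5,6], [5,7], [6,7], [6,8], [7,8]
  2-simplices (8): [1,4,6], [1,5,6], [1,6,8], [2,4,6], [2,5,6], [4,6,7], [5,6,7], [6,7,8]

giving chain groups C_0 ≅ Z^8, C_1 ≅ Z^16, C_2 ≅ Z^8.

The boundary map ∂_1: C_1 → C_0 is given by ∂[p,q] = [q] − [p]. For instance
  ∂[5,6] = [6] − [5].
The resulting 8×16 matrix has rank 7, and its Smith normal form has invariant factors (1,1,1,1,1,1,1).

The boundary map ∂_2: C_2 → C_1 sends each 2-simplex [p,q,r] to [q,r] − [p,r] + [p,q]. For instance
  ∂[4,6,7] = [6,7] − [4,7] + [4,6],
  ∂[2,4,6] = [4,6] − [2,6] + [2,4].
The 16×8 boundary matrix has rank 8 and Smith normal form diag(1,1,1,1,1,1,1,1).

Reading off H_k = ker ∂_k / im ∂_{k+1}:

  H_1: rank ker ∂_1 − rank ∂_2 = (16 − 7) − 8 = 1, and the invariant factors of ∂_2 are all 1, so H_1 ≅ Z.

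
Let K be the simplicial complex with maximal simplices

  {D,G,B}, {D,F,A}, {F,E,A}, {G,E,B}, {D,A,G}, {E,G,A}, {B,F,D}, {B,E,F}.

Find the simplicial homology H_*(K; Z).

H_0 = Z,  H_1 = 0,  H_2 = Z.

Take the total order A < B < D < E < F < G on the vertex set. Then K (dimension 2) consists of the simplices:

  0-simplices (6): A, B, D, E, F, G
  1-simplices (12): AD, AE, AF, AG, BD, BE, BF, BG, DF, DG, EF, EG
  2-simplices (8): ADF, ADG, AEF, AEG, BDF, BDG, BEF, BEG

giving chain groups C_0 ≅ Z^6, C_1 ≅ Z^12, C_2 ≅ Z^8.

The boundary map ∂_1: C_1 → C_0 sends each edge [p,q] (with p < q) to q − p.
The 6×12 boundary matrix has rank 5 and Smith normal form diag(1,1,1,1,1).

The boundary map ∂_2: C_2 → C_1 maps a triangle to the signed sum of its edges. For instance
  ∂BEF = EF − BF + BE,
  ∂ADG = DG − AG + AD.
This gives a 12×8 integer matrix of rank 7; reducing to Smith normal form yields diagonal entries (1,1,1,1,1,1,1).

Reading off H_k = ker ∂_k / im ∂_{k+1}:

  H_0: rank C_0 − rank ∂_1 = 6 − 5 = 1, and the invariant factors of ∂_1 are all 1, so H_0 ≅ Z.
  H_1: rank ker ∂_1 − rank ∂_2 = (12 − 5) − 7 = 0, and the invariant factors of ∂_2 are all 1, so H_1 ≅ 0.
  H_2: rank ker ∂_2 − rank ∂_3 = (8 − 7) − 0 = 1, and there is no ∂_3, so H_2 ≅ Z.

As a check, the Euler characteristic is 6 − 12 + 8 = 2, which agrees with 1 − 0 + 1 = 2.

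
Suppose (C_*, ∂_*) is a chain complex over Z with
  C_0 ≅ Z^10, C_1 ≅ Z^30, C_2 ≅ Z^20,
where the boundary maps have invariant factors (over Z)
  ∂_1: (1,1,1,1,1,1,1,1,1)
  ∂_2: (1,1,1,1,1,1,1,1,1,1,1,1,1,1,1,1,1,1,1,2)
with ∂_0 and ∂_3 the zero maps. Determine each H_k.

H_0 = Z,  H_1 = Z ⊕ Z/2Z,  H_2 = 0.

H_0: b_0 = 10 − 0 − 9 = 1; torsion from ∂_1 factors > 1: none. So H_0 = Z.
H_1: b_1 = 30 − 9 − 20 = 1; torsion from ∂_2 factors > 1: [2]. So H_1 = Z ⊕ Z/2Z.
H_2: b_2 = 20 − 20 − 0 = 0; torsion from ∂_3 factors > 1: none. So H_2 = 0.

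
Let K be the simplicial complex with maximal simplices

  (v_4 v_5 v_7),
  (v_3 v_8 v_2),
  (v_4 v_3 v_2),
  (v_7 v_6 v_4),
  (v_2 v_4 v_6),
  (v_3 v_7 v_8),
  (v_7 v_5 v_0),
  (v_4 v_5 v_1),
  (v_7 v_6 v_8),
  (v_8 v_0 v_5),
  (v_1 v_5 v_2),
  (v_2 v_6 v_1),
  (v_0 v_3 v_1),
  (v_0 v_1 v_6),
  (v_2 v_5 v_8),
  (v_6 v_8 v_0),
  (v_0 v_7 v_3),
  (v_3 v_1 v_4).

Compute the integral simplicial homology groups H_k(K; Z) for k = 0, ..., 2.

Fix the vertex order v_0 < v_1 < v_2 < v_3 < v_4 < v_5 < v_6 < v_7 < v_8 and write every simplex with vertices in increasing order. Then dim K = 2 and the simplices of K are:

  0-simplices (9): [v_0], [v_1], [v_2], [v_3], [v_4], [v_5], [v_6], [v_7], [v_8]
  1-simplices (27): (27 of them)
  2-simplices (18): (18 of them)

so the chain groups are C_0 ≅ Z^9, C_1 ≅ Z^27, C_2 ≅ Z^18.

∂_1: C_1 → C_0 is given by ∂[p,q] = [q] − [p].
The 9×27 boundary matrix has rank 8 and Smith normal form diag(1,1,1,1,1,1,1,1).

The boundary map ∂_2: C_2 → C_1 sends each 2-simplex [p,q,r] to [q,r] − [p,r] + [p,q]. For instance
  ∂[v_3,v_7,v_8] = [v_7,v_8] − [v_3,v_8] + [v_3,v_7],
  ∂[v_0,v_5,v_8] = [v_5,v_8] − [v_0,v_8] + [v_0,v_5].
As a 27×18 matrix over Z this has rank 18, with invariant factors (1,1,1,1,1,1,1,1,1,1,1,1,1,1,1,1,1,2).

Reading off H_k = ker ∂_k / im ∂_{k+1}:

  H_0: rank C_0 − rank ∂_1 = 9 − 8 = 1, and the invariant factors of ∂_1 are all 1, so H_0 ≅ Z.
  H_1: rank ker ∂_1 − rank ∂_2 = (27 − 8) − 18 = 1, and ∂_2 has invariant factor 2 > 1, so H_1 ≅ Z ⊕ Z/2Z.
  H_2: rank ker ∂_2 − rank ∂_3 = (18 − 18) − 0 = 0, and there is no ∂_3, so H_2 ≅ 0.

(K is a triangulation of the Klein bottle.)

H_0 ≅ Z,  H_1 ≅ Z ⊕ Z/2Z,  H_2 = 0.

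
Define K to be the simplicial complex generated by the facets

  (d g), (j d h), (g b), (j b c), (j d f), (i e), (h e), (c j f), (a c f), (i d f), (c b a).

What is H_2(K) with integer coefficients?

H_2 ≅ 0.

Order the vertices as a < b < c < d < e < f < g < h < i < j. Listing each simplex with vertices in this order, K has dimension 2 with simplices:

  0-simplices (10): a, b, c, d, e, f, g, h, i, j
  1-simplices (18): ab, ac, af, bc, bg, bj, cf, cj, df, dg, dh, di, dj, eh, ei, fi, fj, hj
  2-simplices (7): abc, acf, bcj, cfj, dfi, dfj, dhj

giving chain groups C_0 ≅ Z^10, C_1 ≅ Z^18, C_2 ≅ Z^7.

The boundary map ∂_1: C_1 → C_0 sends each edge [p,q] (with p < q) to q − p.
The resulting 10×18 matrix has rank 9, and its Smith normal form has invariant factors (1,1,1,1,1,1,1,1,1).

∂_2: C_2 → C_1 maps a triangle to the signed sum of its edges. For instance
  ∂dhj = hj − dj + dh,
  ∂cfj = fj − cj + cf.
The resulting 18×7 matrix has rank 7, and its Smith normal form has invariant factors (1,1,1,1,1,1,1).

Reading off H_k = ker ∂_k / im ∂_{k+1}:

  H_2: rank ker ∂_2 − rank ∂_3 = (7 − 7) − 0 = 0, and there is no ∂_3, so H_2 ≅ 0.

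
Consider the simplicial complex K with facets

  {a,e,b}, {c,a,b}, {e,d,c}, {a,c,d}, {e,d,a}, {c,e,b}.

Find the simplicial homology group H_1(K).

K has 5 vertices, 9 edges, 6 triangles.
rank ∂_1 = 4, rank ∂_2 = 5 ⇒ b_1 = 9 − 4 − 5 = 0; all invariant factors of ∂_2 are 1 so no torsion. So H_1 ≅ 0.

H_1 = 0.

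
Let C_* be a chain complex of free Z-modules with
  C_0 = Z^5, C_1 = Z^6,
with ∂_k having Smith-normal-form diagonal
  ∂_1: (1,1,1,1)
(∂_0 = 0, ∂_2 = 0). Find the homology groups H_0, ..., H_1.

H_0: b_0 = 5 − 0 − 4 = 1; torsion from ∂_1 factors > 1: none. So H_0 ≅ Z.
H_1: b_1 = 6 − 4 − 0 = 2; torsion from ∂_2 factors > 1: none. So H_1 ≅ Z^2.

H_0 ≅ Z,  H_1 ≅ Z^2.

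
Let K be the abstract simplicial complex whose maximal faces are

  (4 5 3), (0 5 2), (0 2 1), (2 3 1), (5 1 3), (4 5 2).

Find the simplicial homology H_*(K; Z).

Fix the vertex order 0 < 1 < 2 < 3 < 4 < 5 and write every simplex with vertices in increasing order. Then dim K = 2 and the simplices of K are:

  0-simplices (6): [0], [1], [2], [3], [4], [5]
  1-simplices (12): [0,1], [0,2], [0,5], [1,2], [1,3], [1,5], [2,3], [2,4], [2,5], [3,4], [3,5], [4,5]
  2-simplices (6): [0,1,2], [0,2,5], [1,2,3], [1,3,5], [2,4,5], [3,4,5]

Hence C_0 ≅ Z^6, C_1 ≅ Z^12, C_2 ≅ Z^6.

Boundary ∂_1: C_1 → C_0 is given by ∂[p,q] = [q] − [p]. For instance
  ∂[2,3] = [3] − [2].
The resulting 6×12 matrix has rank 5, and its Smith normal form has invariant factors (1,1,1,1,1).

Boundary ∂_2: C_2 → C_1 maps a triangle to the signed sum of its edges. For instance
  ∂[1,2,3] = [2,3] − [1,3] + [1,2],
  ∂[0,1,2] = [1,2] − [0,2] + [0,1].
This gives a 12×6 integer matrix of rank 6; reducing to Smith normal form yields diagonal entries (1,1,1,1,1,1).

From H_k ≅ ker(∂_k) / im(∂_{k+1}) we obtain:

  H_0: rank C_0 − rank ∂_1 = 6 − 5 = 1, and the invariant factors of ∂_1 are all 1, so H_0 ≅ Z.
  H_1: rank ker ∂_1 − rank ∂_2 = (12 − 5) − 6 = 1, and the invariant factors of ∂_2 are all 1, so H_1 ≅ Z.
  H_2: rank ker ∂_2 − rank ∂_3 = (6 − 6) − 0 = 0, and there is no ∂_3, so H_2 ≅ 0.

H_0 ≅ Z,  H_1 ≅ Z,  H_2 = 0.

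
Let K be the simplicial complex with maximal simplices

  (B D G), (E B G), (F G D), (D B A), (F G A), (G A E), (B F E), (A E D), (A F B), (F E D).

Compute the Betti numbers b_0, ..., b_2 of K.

Fix the vertex order A < B < D < E < F < G and write every simplex with vertices in increasing order. Then dim K = 2 and the simplices of K are:

  0-simplices (6): A, B, D, E, F, G
  1-simplices (15): AB, AD, AE, AF, AG, BD, BE, BF, BG, DE, DF, DG, EF, EG, FG
  2-simplices (10): ABD, ABF, ADE, AEG, AFG, BDG, BEF, BEG, DEF, DFG

so the chain groups are C_0 ≅ Z^6, C_1 ≅ Z^15, C_2 ≅ Z^10.

Boundary ∂_1: C_1 → C_0 maps an edge to its endpoints' difference, ∂[p,q] = q − p. For instance
  ∂AB = B − A.
As a 6×15 matrix over Z this has rank 5, with invariant factors (1,1,1,1,1).

∂_2: C_2 → C_1 sends each 2-simplex [p,q,r] to [q,r] − [p,r] + [p,q]. For instance
  ∂BEG = EG − BG + BE,
  ∂ABF = BF − AF + AB.
The 15×10 boundary matrix has rank 10 and Smith normal form diag(1,1,1,1,1,1,1,1,1,2).

Now H_k = ker ∂_k / im ∂_{k+1}, so:

  H_0: rank C_0 − rank ∂_1 = 6 − 5 = 1, and the invariant factors of ∂_1 are all 1, so H_0 = Z.
  H_1: rank ker ∂_1 − rank ∂_2 = (15 − 5) − 10 = 0, and ∂_2 has invariant factor 2 > 1, so H_1 = Z/2.
  H_2: rank ker ∂_2 − rank ∂_3 = (10 − 10) − 0 = 0, and there is no ∂_3, so H_2 = 0.

As a check, the Euler characteristic is 6 − 15 + 10 = 1, which agrees with 1 − 0 + 0 = 1.

Hence the Betti numbers are b_0 = 1, b_1 = 0, b_2 = 0.

b_0 = 1, b_1 = 0, b_2 = 0.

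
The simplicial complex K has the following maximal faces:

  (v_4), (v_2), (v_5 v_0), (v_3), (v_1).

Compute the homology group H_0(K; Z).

Take the total order v_0 < v_1 < v_2 < v_3 < v_4 < v_5 on the vertex set. Then K (dimension 1) consists of the simplices:

  0-simplices (6): [v_0], [v_1], [v_2], [v_3], [v_4], [v_5]
  1-simplices (1): [v_0,v_5]

Hence C_0 ≅ Z^6, C_1 ≅ Z^1.

∂_1: C_1 → C_0 sends each edge [p,q] (with p < q) to q − p.
The 6×1 boundary matrix has rank 1 and Smith normal form diag(1).

Reading off H_k = ker ∂_k / im ∂_{k+1}:

  H_0: rank C_0 − rank ∂_1 = 6 − 1 = 5, and the invariant factors of ∂_1 are all 1, so H_0 ≅ Z^5.

(K is a triangulation of the disjoint union of a set of 4 points and the 1-simplex.)

H_0 = Z^5.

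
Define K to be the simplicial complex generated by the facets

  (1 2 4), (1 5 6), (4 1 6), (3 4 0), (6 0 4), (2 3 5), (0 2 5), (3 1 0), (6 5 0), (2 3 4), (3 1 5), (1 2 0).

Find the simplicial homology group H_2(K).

H_2 ≅ 0.

K has 7 vertices, 18 edges, 12 triangles.
rank ∂_2 = 12, rank ∂_3 = 0 ⇒ b_2 = 12 − 12 − 0 = 0. So H_2 ≅ 0.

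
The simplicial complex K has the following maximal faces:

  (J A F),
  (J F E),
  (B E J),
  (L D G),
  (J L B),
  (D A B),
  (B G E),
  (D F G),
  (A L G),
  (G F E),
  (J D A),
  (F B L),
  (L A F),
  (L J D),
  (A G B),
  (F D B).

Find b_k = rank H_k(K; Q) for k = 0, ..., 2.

Take the total order A < B < D < E < F < G < J < L on the vertex set. Then K (dimension 2) consists of the simplices:

  0-simplices (8): A, B, D, E, F, G, J, L
  1-simplices (24): AB, AD, AF, AG, AJ, AL, BD, BE, BF, BG, BJ, BL, DF, DG, DJ, DL, EF, EG, EJ, FG, FJ, FL, GL, JL
  2-simplices (16): ABD, ABG, ADJ, AFJ, AFL, AGL, BDF, BEG, BEJ, BFL, BJL, DFG, DGL, DJL, EFG, EFJ

giving chain groups C_0 ≅ Z^8, C_1 ≅ Z^24, C_2 ≅ Z^16.

The boundary map ∂_1: C_1 → C_0 sends each edge [p,q] (with p < q) to q − p.
The resulting 8×24 matrix has rank 7, and its Smith normal form has invariant factors (1,1,1,1,1,1,1).

The boundary map ∂_2: C_2 → C_1 acts by ∂[p,q,r] = [q,r] − [p,r] + [p,q]. For instance
  ∂DFG = FG − DG + DF,
  ∂BDF = DF − BF + BD.
The resulting 24×16 matrix has rank 15, and its Smith normal form has invariant factors (1,1,1,1,1,1,1,1,1,1,1,1,1,1,1).

Reading off H_k = ker ∂_k / im ∂_{k+1}:

  H_0: rank C_0 − rank ∂_1 = 8 − 7 = 1, and the invariant factors of ∂_1 are all 1, so H_0 = Z.
  H_1: rank ker ∂_1 − rank ∂_2 = (24 − 7) − 15 = 2, and the invariant factors of ∂_2 are all 1, so H_1 = Z^2.
  H_2: rank ker ∂_2 − rank ∂_3 = (16 − 15) − 0 = 1, and there is no ∂_3, so H_2 = Z.

(K is a triangulation of the torus T^2.)

Hence the Betti numbers are b_0 = 1, b_1 = 2, b_2 = 1.

b_0 = 1, b_1 = 2, b_2 = 1.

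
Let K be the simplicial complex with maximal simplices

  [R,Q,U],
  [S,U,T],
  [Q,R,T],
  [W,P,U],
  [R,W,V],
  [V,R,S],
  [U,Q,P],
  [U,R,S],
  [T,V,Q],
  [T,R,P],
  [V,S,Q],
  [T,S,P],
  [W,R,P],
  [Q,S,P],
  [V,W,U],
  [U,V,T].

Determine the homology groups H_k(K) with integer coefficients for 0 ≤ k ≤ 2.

We work with the vertex ordering P < Q < R < S < T < U < V < W. The simplices of K, each written with vertices in increasing order, are:

  0-simplices (8): P, Q, R, S, T, U, V, W
  1-simplices (24): PQ, PR, PS, PT, PU, PW, QR, QS, QT, QU, QV, RS, RT, RU, RV, RW, ST, SU, SV, TU, TV, UV, UW, VW
  2-simplices (16): PQS, PQU, PRT, PRW, PST, PUW, QRT, QRU, QSV, QTV, RSU, RSV, RVW, STU, TUV, UVW

Hence C_0 ≅ Z^8, C_1 ≅ Z^24, C_2 ≅ Z^16.

Boundary ∂_1: C_1 → C_0 sends each edge [p,q] (with p < q) to q − p.
The resulting 8×24 matrix has rank 7, and its Smith normal form has invariant factors (1,1,1,1,1,1,1).

Boundary ∂_2: C_2 → C_1 sends each 2-simplex [p,q,r] to [q,r] − [p,r] + [p,q]. For instance
  ∂TUV = UV − TV + TU,
  ∂QRU = RU − QU + QR.
The resulting 24×16 matrix has rank 15, and its Smith normal form has invariant factors (1,1,1,1,1,1,1,1,1,1,1,1,1,1,1).

Computing H_k = (kernel of ∂_k) / (image of ∂_{k+1}):

  H_0: rank C_0 − rank ∂_1 = 8 − 7 = 1, and the invariant factors of ∂_1 are all 1, so H_0 = Z.
  H_1: rank ker ∂_1 − rank ∂_2 = (24 − 7) − 15 = 2, and the invariant factors of ∂_2 are all 1, so H_1 = Z^2.
  H_2: rank ker ∂_2 − rank ∂_3 = (16 − 15) − 0 = 1, and there is no ∂_3, so H_2 = Z.

As a check, the Euler characteristic is 8 − 24 + 16 = 0, which agrees with 1 − 2 + 1 = 0.

H_0 ≅ Z,  H_1 ≅ Z^2,  H_2 ≅ Z.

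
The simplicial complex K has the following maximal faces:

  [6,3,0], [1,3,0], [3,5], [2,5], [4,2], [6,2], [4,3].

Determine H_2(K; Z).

K has 7 vertices, 10 edges, 2 triangles.
rank ∂_2 = 2, rank ∂_3 = 0 ⇒ b_2 = 2 − 2 − 0 = 0. So H_2 = 0.

H_2 ≅ 0.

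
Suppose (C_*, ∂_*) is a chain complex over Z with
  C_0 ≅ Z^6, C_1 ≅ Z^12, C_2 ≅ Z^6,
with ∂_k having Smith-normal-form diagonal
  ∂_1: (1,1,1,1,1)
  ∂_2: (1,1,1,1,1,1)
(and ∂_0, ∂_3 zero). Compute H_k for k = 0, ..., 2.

H_0: b_0 = 6 − 0 − 5 = 1; torsion from ∂_1 factors > 1: none. So H_0 = Z.
H_1: b_1 = 12 − 5 − 6 = 1; torsion from ∂_2 factors > 1: none. So H_1 = Z.
H_2: b_2 = 6 − 6 − 0 = 0; torsion from ∂_3 factors > 1: none. So H_2 = 0.

H_0 = Z,  H_1 = Z,  H_2 = 0.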